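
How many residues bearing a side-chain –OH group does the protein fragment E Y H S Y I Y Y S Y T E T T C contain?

10

The –OH-bearing residues are Ser, Thr (aliphatic alcohols), and Tyr (phenol).
Matching residues: Y2, S4, Y5, Y7, Y8, S9, Y10, T11, T13, T14.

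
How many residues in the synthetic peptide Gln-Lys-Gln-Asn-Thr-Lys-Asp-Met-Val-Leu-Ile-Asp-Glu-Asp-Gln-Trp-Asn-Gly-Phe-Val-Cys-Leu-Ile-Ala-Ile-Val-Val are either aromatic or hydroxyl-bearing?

Aromatic: F, W, Y. Hydroxyl-bearing: S, T, Y.
Aromatic residues here: Trp16, Phe19 (2).
Hydroxyl-bearing residues here: Thr5 (1).
(Y belongs to both groups, but none appear in this sequence.) Total = 2 + 1 = 3.

3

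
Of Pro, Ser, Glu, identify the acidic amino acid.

Glu

The acidic residues are Asp (D) and Glu (E), whose side chains end in a carboxylate group.
Of the listed options, only Glu belongs to this group.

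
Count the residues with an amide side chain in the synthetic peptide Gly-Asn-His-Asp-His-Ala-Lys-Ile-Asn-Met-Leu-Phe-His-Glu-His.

2

Only N (asparagine) and Q (glutamine) carry a side-chain carboxamide.
Matching residues: Asn2, Asn9.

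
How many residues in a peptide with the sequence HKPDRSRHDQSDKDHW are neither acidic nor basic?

Acidic: D, E. Basic: K, R, H. All other residues are neither.
Matching residues: P3, S6, Q10, S11, W16.

5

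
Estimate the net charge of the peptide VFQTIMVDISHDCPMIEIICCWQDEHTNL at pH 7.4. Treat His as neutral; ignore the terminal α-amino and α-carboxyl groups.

-5

The side chains ionized at physiological pH are Lys/Arg (+1) and Asp/Glu (−1); with His treated as neutral, nothing else contributes.
Positive (K, R): none → +0.
Negative (D, E): D8, D12, E17, D24, E25 → −5.
Net charge = (+0) + (−5) = −5.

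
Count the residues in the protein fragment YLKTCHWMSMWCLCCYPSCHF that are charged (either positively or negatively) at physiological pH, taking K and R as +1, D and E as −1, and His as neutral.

Charged side chains at pH ~7.4: K, R (positive); D, E (negative).
Matching residues: K3.

1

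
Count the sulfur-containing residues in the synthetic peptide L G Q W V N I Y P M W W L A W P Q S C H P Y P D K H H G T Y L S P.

2

Only Cys (C) and Met (M) have a sulfur atom in the side chain.
Matching residues: M10, C19.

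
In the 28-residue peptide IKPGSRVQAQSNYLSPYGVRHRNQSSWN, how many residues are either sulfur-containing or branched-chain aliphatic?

Sulfur-containing: C, M. Branched-chain aliphatic: I, L, V.
Sulfur-containing residues here: none (0).
Branched-chain aliphatic residues here: I1, V7, L14, V19 (4).
The two groups share no amino acid, so total = 0 + 4 = 4.

4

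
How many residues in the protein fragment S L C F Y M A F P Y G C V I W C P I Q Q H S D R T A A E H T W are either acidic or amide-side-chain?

Acidic: D, E. Amide-side-chain: N, Q.
Acidic residues here: D23, E28 (2).
Amide-side-chain residues here: Q19, Q20 (2).
The two groups share no amino acid, so total = 2 + 2 = 4.

4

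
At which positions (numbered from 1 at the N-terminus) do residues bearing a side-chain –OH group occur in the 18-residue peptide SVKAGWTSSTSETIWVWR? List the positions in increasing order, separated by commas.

1, 7, 8, 9, 10, 11, 13

S, T, and Y are the three residues with a side-chain hydroxyl.
Matching residues: S1, T7, S8, S9, T10, S11, T13.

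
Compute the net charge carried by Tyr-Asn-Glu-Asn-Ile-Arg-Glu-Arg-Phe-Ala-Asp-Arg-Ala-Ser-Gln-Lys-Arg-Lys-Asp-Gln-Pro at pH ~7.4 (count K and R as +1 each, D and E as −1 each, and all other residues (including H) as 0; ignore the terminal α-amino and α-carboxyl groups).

Positive (K, R): Arg6, Arg8, Arg12, Lys16, Arg17, Lys18 → +6.
Negative (D, E): Glu3, Glu7, Asp11, Asp19 → −4.
Net charge = (+6) + (−4) = +2.

+2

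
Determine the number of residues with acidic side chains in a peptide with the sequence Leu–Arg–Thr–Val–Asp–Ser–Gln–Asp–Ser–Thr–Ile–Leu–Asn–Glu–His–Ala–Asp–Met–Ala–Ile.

Only D (aspartate) and E (glutamate) carry a side-chain carboxylic acid.
Matching residues: Asp5, Asp8, Glu14, Asp17.

4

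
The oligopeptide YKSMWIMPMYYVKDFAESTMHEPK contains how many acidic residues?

3

The acidic residues are Asp (D) and Glu (E), whose side chains end in a carboxylate group.
Matching residues: D14, E17, E22.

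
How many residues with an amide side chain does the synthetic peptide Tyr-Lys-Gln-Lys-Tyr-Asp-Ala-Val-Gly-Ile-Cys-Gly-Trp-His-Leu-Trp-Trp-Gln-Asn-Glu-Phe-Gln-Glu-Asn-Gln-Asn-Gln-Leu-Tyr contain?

8

The amide-side-chain residues are Asn (N) and Gln (Q).
Matching residues: Gln3, Gln18, Asn19, Gln22, Asn24, Gln25, Asn26, Gln27.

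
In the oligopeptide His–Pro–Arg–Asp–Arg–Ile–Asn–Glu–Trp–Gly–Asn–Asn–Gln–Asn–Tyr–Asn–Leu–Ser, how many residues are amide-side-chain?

6

The amide-side-chain residues are Asn (N) and Gln (Q).
Matching residues: Asn7, Asn11, Asn12, Gln13, Asn14, Asn16.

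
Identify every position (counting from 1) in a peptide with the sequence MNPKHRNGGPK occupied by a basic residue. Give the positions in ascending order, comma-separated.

The basic amino acids are Lys (K), Arg (R), and His (H).
Matching residues: K4, H5, R6, K11.

4, 5, 6, 11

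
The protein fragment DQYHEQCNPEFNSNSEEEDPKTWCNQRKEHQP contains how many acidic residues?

The acidic residues are Asp (D) and Glu (E), whose side chains end in a carboxylate group.
Matching residues: D1, E5, E10, E16, E17, E18, D19, E29.

8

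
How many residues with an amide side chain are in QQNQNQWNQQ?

9

Only N (asparagine) and Q (glutamine) carry a side-chain carboxamide.
Matching residues: Q1, Q2, N3, Q4, N5, Q6, N8, Q9, Q10.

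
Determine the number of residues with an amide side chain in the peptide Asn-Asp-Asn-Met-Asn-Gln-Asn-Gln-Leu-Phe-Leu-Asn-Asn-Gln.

9

The amide-side-chain residues are Asn (N) and Gln (Q).
Matching residues: Asn1, Asn3, Asn5, Gln6, Asn7, Gln8, Asn12, Asn13, Gln14.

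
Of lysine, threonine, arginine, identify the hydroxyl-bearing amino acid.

S, T, and Y are the three residues with a side-chain hydroxyl.
Of the listed options, only threonine belongs to this group.

threonine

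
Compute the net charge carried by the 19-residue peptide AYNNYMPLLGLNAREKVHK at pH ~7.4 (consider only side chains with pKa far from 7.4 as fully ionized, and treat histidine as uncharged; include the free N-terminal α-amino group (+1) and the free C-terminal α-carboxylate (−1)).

At pH ~7.4 the Lys and Arg side chains are protonated (+1), the Asp and Glu side chains are deprotonated (−1), and with His taken as neutral all other side chains carry no charge.
Positive (K, R): R14, K16, K19 → +3.
Negative (D, E): E15 → −1.
The N-terminus (+1) and C-terminus (−1) cancel.
Net charge = (+3) + (−1) = +2.

+2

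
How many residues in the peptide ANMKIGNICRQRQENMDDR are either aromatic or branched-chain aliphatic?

Aromatic: F, W, Y. Branched-chain aliphatic: I, L, V.
Aromatic residues here: none (0).
Branched-chain aliphatic residues here: I5, I8 (2).
The two groups share no amino acid, so total = 0 + 2 = 2.

2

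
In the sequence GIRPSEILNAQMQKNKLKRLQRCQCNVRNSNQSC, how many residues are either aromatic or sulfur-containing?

Aromatic: F, W, Y. Sulfur-containing: C, M.
Aromatic residues here: none (0).
Sulfur-containing residues here: M12, C23, C25, C34 (4).
The two groups share no amino acid, so total = 0 + 4 = 4.

4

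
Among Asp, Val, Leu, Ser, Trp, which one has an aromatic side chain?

Trp

F, W, and Y each carry an aromatic ring on the side chain.
Of the listed options, only Trp belongs to this group.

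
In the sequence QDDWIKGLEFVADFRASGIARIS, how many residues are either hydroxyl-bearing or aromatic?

Hydroxyl-bearing: S, T, Y. Aromatic: F, W, Y.
Hydroxyl-bearing residues here: S17, S23 (2).
Aromatic residues here: W4, F10, F14 (3).
(Y belongs to both groups, but none appear in this sequence.) Total = 2 + 3 = 5.

5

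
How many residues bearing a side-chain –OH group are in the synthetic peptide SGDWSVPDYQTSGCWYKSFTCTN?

9

The –OH-bearing residues are Ser, Thr (aliphatic alcohols), and Tyr (phenol).
Matching residues: S1, S5, Y9, T11, S12, Y16, S18, T20, T22.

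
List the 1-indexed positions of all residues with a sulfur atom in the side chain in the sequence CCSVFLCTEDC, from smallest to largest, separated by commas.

The sulfur-bearing residues are cysteine (–SH) and methionine (–S–CH₃).
Matching residues: C1, C2, C7, C11.

1, 2, 7, 11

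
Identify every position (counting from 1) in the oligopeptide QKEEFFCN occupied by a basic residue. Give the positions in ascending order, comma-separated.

Matching residues: K2.

2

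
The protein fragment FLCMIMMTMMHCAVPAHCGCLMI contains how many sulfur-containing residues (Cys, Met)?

Matching residues: C3, M4, M6, M7, M9, M10, C12, C18, C20, M22.

10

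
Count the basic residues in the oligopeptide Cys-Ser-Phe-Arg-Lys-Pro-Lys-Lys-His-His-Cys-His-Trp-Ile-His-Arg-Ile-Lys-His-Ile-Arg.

12

Lysine (K), arginine (R), and histidine (H) have basic, nitrogen-containing side chains.
Matching residues: Arg4, Lys5, Lys7, Lys8, His9, His10, His12, His15, Arg16, Lys18, His19, Arg21.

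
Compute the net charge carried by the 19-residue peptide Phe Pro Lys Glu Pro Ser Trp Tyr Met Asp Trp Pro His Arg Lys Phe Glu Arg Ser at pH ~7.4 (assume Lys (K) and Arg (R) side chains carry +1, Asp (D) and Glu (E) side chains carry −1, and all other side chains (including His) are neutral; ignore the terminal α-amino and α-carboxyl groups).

+1

Positive (K, R): Lys3, Arg14, Lys15, Arg18 → +4.
Negative (D, E): Glu4, Asp10, Glu17 → −3.
Net charge = (+4) + (−3) = +1.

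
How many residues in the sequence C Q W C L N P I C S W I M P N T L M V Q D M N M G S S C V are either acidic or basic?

1

Acidic: D, E. Basic: H, K, R.
Acidic residues here: D21 (1).
Basic residues here: none (0).
The two groups share no amino acid, so total = 1 + 0 = 1.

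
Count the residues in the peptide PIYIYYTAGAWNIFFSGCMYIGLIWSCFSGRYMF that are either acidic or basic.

1

Acidic: D, E. Basic: H, K, R.
Acidic residues here: none (0).
Basic residues here: R31 (1).
The two groups share no amino acid, so total = 0 + 1 = 1.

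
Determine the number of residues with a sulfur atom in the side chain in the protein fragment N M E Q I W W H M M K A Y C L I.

4

Only Cys (C) and Met (M) have a sulfur atom in the side chain.
Matching residues: M2, M9, M10, C14.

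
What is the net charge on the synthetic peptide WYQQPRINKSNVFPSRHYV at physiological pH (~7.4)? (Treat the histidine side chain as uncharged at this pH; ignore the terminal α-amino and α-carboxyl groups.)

+3

Near pH 7.4, K and R contribute +1 each, D and E contribute −1 each, and every other side chain (His included, as stated) is uncharged.
Positive (K, R): R6, K9, R16 → +3.
Negative (D, E): none → −0.
Net charge = (+3) + (−0) = +3.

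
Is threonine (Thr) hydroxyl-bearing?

Yes

S, T, and Y are the three residues with a side-chain hydroxyl.
Threonine is in this group.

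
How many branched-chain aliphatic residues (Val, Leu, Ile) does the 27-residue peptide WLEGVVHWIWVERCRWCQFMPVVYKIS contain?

Matching residues: L2, V5, V6, I9, V11, V22, V23, I26.

8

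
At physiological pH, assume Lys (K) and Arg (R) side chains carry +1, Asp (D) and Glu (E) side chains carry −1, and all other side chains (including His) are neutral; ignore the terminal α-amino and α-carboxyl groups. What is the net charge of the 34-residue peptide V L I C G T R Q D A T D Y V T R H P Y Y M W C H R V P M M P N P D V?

Positive (K, R): R7, R16, R25 → +3.
Negative (D, E): D9, D12, D33 → −3.
Net charge = (+3) + (−3) = 0.

0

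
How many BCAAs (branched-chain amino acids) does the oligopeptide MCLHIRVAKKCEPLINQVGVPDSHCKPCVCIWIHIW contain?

11

The BCAAs are Val, Leu, and Ile — aliphatic side chains with a branch point.
Matching residues: L3, I5, V7, L14, I15, V18, V20, V29, I31, I33, I35.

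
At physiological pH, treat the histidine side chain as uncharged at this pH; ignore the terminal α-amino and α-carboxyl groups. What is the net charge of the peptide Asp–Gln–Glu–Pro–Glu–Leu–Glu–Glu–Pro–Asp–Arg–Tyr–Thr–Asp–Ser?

Near pH 7.4, K and R contribute +1 each, D and E contribute −1 each, and every other side chain (His included, as stated) is uncharged.
Positive (K, R): Arg11 → +1.
Negative (D, E): Asp1, Glu3, Glu5, Glu7, Glu8, Asp10, Asp14 → −7.
Net charge = (+1) + (−7) = −6.

-6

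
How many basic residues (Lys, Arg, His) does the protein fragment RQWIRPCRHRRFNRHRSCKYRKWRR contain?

Matching residues: R1, R5, R8, H9, R10, R11, R14, H15, R16, K19, R21, K22, R24, R25.

14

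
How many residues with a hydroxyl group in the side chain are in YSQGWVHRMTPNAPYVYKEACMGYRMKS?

7

S, T, and Y are the three residues with a side-chain hydroxyl.
Matching residues: Y1, S2, T10, Y15, Y17, Y24, S28.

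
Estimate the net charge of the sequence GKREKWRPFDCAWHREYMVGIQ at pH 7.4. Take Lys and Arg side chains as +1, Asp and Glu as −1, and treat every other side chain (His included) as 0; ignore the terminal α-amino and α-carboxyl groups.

+2

Positive (K, R): K2, R3, K5, R7, R15 → +5.
Negative (D, E): E4, D10, E16 → −3.
Net charge = (+5) + (−3) = +2.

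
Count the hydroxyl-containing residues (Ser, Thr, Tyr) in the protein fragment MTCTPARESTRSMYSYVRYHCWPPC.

9

Matching residues: T2, T4, S9, T10, S12, Y14, S15, Y16, Y19.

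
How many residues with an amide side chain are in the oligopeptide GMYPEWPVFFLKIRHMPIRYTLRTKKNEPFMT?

The amide-side-chain residues are Asn (N) and Gln (Q).
Matching residues: N27.

1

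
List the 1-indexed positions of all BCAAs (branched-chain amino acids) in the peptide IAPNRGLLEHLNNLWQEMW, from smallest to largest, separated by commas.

1, 7, 8, 11, 14

V, L, and I make up the branched-chain aliphatic group.
Matching residues: I1, L7, L8, L11, L14.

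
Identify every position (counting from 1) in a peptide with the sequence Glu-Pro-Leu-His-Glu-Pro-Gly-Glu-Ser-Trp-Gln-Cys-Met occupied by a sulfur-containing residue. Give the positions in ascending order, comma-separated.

12, 13

The sulfur-bearing residues are cysteine (–SH) and methionine (–S–CH₃).
Matching residues: Cys12, Met13.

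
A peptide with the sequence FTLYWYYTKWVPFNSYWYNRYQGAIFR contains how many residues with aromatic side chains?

12

F, W, and Y each carry an aromatic ring on the side chain.
Matching residues: F1, Y4, W5, Y6, Y7, W10, F13, Y16, W17, Y18, Y21, F26.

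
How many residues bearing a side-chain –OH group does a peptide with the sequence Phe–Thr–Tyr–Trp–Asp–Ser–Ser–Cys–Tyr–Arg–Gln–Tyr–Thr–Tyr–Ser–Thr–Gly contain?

Serine (S), threonine (T), and tyrosine (Y) each carry a hydroxyl group on the side chain.
Matching residues: Thr2, Tyr3, Ser6, Ser7, Tyr9, Tyr12, Thr13, Tyr14, Ser15, Thr16.

10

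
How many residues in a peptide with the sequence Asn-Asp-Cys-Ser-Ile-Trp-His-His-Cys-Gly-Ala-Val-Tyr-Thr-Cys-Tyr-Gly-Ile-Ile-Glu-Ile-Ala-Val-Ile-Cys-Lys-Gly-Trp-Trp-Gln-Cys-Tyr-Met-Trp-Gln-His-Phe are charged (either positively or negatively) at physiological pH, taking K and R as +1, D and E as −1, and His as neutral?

3

Charged side chains at pH ~7.4: K, R (positive); D, E (negative).
Matching residues: Asp2, Glu20, Lys26.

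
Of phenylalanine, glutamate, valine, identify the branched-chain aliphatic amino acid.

valine

The BCAAs are Val, Leu, and Ile — aliphatic side chains with a branch point.
Of the listed options, only valine belongs to this group.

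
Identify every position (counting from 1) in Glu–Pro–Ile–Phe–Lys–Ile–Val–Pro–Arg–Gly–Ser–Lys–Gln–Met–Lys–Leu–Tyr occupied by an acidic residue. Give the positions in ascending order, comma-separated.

Matching residues: Glu1.

1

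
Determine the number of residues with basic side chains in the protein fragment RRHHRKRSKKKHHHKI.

K, R, and H are the three residues with basic side chains (ε-amine, guanidinium, and imidazole respectively).
Matching residues: R1, R2, H3, H4, R5, K6, R7, K9, K10, K11, H12, H13, H14, K15.

14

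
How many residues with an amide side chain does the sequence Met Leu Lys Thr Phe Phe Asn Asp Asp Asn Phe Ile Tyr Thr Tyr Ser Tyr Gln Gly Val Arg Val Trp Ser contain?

Asparagine (N) and glutamine (Q) have uncharged amide side chains.
Matching residues: Asn7, Asn10, Gln18.

3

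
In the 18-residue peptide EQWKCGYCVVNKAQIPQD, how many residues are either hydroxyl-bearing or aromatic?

Hydroxyl-bearing: S, T, Y. Aromatic: F, W, Y.
Hydroxyl-bearing residues here: Y7 (1).
Aromatic residues here: W3, Y7 (2).
Y is in both groups, so the 1 Y residue must not be double-counted.
Total = 1 + 2 − 1 = 2.

2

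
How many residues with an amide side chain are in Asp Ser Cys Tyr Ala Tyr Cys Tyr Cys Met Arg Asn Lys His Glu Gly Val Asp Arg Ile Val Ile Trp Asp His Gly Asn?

2

Only N (asparagine) and Q (glutamine) carry a side-chain carboxamide.
Matching residues: Asn12, Asn27.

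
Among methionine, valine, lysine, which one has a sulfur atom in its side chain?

methionine

Only Cys (C) and Met (M) have a sulfur atom in the side chain.
Of the listed options, only methionine belongs to this group.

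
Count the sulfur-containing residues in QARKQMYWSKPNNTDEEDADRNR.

Only Cys (C) and Met (M) have a sulfur atom in the side chain.
Matching residues: M6.

1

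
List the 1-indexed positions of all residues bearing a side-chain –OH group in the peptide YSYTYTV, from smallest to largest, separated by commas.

1, 2, 3, 4, 5, 6

S, T, and Y are the three residues with a side-chain hydroxyl.
Matching residues: Y1, S2, Y3, T4, Y5, T6.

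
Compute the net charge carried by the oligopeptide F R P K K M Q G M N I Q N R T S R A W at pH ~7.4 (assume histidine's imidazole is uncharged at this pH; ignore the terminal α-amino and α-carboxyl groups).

+5

At pH ~7.4 the Lys and Arg side chains are protonated (+1), the Asp and Glu side chains are deprotonated (−1), and with His taken as neutral all other side chains carry no charge.
Positive (K, R): R2, K4, K5, R14, R17 → +5.
Negative (D, E): none → −0.
Net charge = (+5) + (−0) = +5.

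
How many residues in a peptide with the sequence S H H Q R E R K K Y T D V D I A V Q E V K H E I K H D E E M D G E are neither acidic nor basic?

13

Acidic: D, E. Basic: K, R, H. All other residues are neither.
Matching residues: S1, Q4, Y10, T11, V13, I15, A16, V17, Q18, V20, I24, M30, G32.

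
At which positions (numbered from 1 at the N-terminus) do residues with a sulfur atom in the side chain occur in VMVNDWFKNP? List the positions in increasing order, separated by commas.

The sulfur-bearing residues are cysteine (–SH) and methionine (–S–CH₃).
Matching residues: M2.

2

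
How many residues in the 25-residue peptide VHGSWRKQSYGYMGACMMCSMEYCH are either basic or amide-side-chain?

Basic: H, K, R. Amide-side-chain: N, Q.
Basic residues here: H2, R6, K7, H25 (4).
Amide-side-chain residues here: Q8 (1).
The two groups share no amino acid, so total = 4 + 1 = 5.

5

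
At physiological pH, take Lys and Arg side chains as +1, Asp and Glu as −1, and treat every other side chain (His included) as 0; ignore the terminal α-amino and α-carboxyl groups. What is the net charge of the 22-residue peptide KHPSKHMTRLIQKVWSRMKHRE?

+6

Positive (K, R): K1, K5, R9, K13, R17, K19, R21 → +7.
Negative (D, E): E22 → −1.
Net charge = (+7) + (−1) = +6.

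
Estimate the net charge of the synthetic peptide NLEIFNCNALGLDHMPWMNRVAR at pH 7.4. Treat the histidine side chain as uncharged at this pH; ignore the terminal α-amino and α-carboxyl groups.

0

At pH ~7.4 the Lys and Arg side chains are protonated (+1), the Asp and Glu side chains are deprotonated (−1), and with His taken as neutral all other side chains carry no charge.
Positive (K, R): R20, R23 → +2.
Negative (D, E): E3, D13 → −2.
Net charge = (+2) + (−2) = 0.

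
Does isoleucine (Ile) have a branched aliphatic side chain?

The BCAAs are Val, Leu, and Ile — aliphatic side chains with a branch point.
Isoleucine is in this group.

Yes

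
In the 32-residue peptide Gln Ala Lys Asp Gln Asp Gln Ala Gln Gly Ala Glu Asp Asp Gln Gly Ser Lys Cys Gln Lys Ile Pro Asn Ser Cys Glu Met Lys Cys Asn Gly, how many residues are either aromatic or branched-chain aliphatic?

1

Aromatic: F, W, Y. Branched-chain aliphatic: I, L, V.
Aromatic residues here: none (0).
Branched-chain aliphatic residues here: Ile22 (1).
The two groups share no amino acid, so total = 0 + 1 = 1.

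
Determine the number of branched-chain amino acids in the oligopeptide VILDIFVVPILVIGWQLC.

11

V, L, and I make up the branched-chain aliphatic group.
Matching residues: V1, I2, L3, I5, V7, V8, I10, L11, V12, I13, L17.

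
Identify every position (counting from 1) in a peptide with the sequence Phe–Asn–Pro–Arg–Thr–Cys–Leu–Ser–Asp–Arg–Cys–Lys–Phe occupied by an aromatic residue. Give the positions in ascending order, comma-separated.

1, 13

Phenylalanine (F), tryptophan (W), and tyrosine (Y) have aromatic ring side chains.
Matching residues: Phe1, Phe13.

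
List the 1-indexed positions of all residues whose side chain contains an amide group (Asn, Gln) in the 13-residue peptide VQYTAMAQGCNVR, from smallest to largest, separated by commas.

2, 8, 11

Matching residues: Q2, Q8, N11.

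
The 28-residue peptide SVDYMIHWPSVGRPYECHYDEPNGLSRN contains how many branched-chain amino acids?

4

The BCAAs are Val, Leu, and Ile — aliphatic side chains with a branch point.
Matching residues: V2, I6, V11, L25.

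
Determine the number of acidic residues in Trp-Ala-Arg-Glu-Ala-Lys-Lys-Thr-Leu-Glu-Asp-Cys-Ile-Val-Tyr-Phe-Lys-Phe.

3

Aspartate (D) and glutamate (E) have carboxylic-acid side chains and are the acidic amino acids.
Matching residues: Glu4, Glu10, Asp11.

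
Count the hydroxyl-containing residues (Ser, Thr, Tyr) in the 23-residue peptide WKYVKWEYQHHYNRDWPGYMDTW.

Matching residues: Y3, Y8, Y12, Y19, T22.

5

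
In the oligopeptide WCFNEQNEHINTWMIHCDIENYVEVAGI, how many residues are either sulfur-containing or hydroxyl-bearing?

5

Sulfur-containing: C, M. Hydroxyl-bearing: S, T, Y.
Sulfur-containing residues here: C2, M14, C17 (3).
Hydroxyl-bearing residues here: T12, Y22 (2).
The two groups share no amino acid, so total = 3 + 2 = 5.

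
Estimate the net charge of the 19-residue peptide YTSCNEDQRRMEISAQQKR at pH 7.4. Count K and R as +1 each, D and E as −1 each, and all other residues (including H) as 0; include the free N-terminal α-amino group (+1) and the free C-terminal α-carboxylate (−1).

Positive (K, R): R9, R10, K18, R19 → +4.
Negative (D, E): E6, D7, E12 → −3.
The N-terminus (+1) and C-terminus (−1) cancel.
Net charge = (+4) + (−3) = +1.

+1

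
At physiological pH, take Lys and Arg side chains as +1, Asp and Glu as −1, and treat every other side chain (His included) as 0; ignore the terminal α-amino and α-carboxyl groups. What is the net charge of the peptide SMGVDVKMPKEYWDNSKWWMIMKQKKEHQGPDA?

Positive (K, R): K7, K10, K17, K23, K25, K26 → +6.
Negative (D, E): D5, E11, D14, E27, D32 → −5.
Net charge = (+6) + (−5) = +1.

+1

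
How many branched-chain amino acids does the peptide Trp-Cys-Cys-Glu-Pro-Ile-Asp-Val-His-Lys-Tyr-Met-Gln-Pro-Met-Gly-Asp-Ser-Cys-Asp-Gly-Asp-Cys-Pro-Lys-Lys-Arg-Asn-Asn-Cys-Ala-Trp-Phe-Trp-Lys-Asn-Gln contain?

2

Valine (V), leucine (L), and isoleucine (I) are the branched-chain amino acids.
Matching residues: Ile6, Val8.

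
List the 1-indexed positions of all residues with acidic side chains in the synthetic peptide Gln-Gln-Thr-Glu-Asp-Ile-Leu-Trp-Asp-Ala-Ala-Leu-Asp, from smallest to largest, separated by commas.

Aspartate (D) and glutamate (E) have carboxylic-acid side chains and are the acidic amino acids.
Matching residues: Glu4, Asp5, Asp9, Asp13.

4, 5, 9, 13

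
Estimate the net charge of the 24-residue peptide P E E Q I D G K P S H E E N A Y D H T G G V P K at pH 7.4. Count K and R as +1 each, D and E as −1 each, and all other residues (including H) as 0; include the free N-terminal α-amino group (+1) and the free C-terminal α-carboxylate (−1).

Positive (K, R): K8, K24 → +2.
Negative (D, E): E2, E3, D6, E12, E13, D17 → −6.
The N-terminus (+1) and C-terminus (−1) cancel.
Net charge = (+2) + (−6) = −4.

-4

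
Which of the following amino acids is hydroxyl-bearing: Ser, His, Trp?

Ser

The –OH-bearing residues are Ser, Thr (aliphatic alcohols), and Tyr (phenol).
Of the listed options, only Ser belongs to this group.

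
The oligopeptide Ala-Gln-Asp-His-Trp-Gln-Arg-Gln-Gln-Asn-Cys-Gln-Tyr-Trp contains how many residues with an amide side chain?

Only N (asparagine) and Q (glutamine) carry a side-chain carboxamide.
Matching residues: Gln2, Gln6, Gln8, Gln9, Asn10, Gln12.

6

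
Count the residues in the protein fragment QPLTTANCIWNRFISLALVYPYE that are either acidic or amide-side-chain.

Acidic: D, E. Amide-side-chain: N, Q.
Acidic residues here: E23 (1).
Amide-side-chain residues here: Q1, N7, N11 (3).
The two groups share no amino acid, so total = 1 + 3 = 4.

4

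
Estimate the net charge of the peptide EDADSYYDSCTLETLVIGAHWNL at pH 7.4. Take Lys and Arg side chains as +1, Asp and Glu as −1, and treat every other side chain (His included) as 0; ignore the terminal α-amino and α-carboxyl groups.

-5

Positive (K, R): none → +0.
Negative (D, E): E1, D2, D4, D8, E13 → −5.
Net charge = (+0) + (−5) = −5.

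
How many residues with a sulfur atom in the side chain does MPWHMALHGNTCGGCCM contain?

6

The sulfur-bearing residues are cysteine (–SH) and methionine (–S–CH₃).
Matching residues: M1, M5, C12, C15, C16, M17.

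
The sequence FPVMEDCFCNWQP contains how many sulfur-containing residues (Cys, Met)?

Matching residues: M4, C7, C9.

3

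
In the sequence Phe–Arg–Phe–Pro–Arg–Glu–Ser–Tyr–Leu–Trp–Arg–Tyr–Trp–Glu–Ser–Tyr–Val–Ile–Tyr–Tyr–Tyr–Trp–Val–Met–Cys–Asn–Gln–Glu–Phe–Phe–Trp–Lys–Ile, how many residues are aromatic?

F, W, and Y each carry an aromatic ring on the side chain.
Matching residues: Phe1, Phe3, Tyr8, Trp10, Tyr12, Trp13, Tyr16, Tyr19, Tyr20, Tyr21, Trp22, Phe29, Phe30, Trp31.

14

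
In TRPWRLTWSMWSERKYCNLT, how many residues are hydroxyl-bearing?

Serine (S), threonine (T), and tyrosine (Y) each carry a hydroxyl group on the side chain.
Matching residues: T1, T7, S9, S12, Y16, T20.

6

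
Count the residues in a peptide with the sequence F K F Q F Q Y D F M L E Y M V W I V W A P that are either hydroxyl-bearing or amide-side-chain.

Hydroxyl-bearing: S, T, Y. Amide-side-chain: N, Q.
Hydroxyl-bearing residues here: Y7, Y13 (2).
Amide-side-chain residues here: Q4, Q6 (2).
The two groups share no amino acid, so total = 2 + 2 = 4.

4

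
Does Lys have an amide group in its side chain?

Asparagine (N) and glutamine (Q) have uncharged amide side chains.
Lysine is not in this group.

No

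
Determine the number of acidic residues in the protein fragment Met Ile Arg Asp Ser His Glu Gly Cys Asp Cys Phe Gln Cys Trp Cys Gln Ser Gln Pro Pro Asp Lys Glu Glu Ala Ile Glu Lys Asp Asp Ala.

The acidic residues are Asp (D) and Glu (E), whose side chains end in a carboxylate group.
Matching residues: Asp4, Glu7, Asp10, Asp22, Glu24, Glu25, Glu28, Asp30, Asp31.

9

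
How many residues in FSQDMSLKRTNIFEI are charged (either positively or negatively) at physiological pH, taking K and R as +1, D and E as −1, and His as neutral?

Charged side chains at pH ~7.4: K, R (positive); D, E (negative).
Matching residues: D4, K8, R9, E14.

4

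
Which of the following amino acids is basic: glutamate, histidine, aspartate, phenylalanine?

histidine

Lysine (K), arginine (R), and histidine (H) have basic, nitrogen-containing side chains.
Of the listed options, only histidine belongs to this group.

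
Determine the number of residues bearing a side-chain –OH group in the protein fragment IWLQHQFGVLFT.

S, T, and Y are the three residues with a side-chain hydroxyl.
Matching residues: T12.

1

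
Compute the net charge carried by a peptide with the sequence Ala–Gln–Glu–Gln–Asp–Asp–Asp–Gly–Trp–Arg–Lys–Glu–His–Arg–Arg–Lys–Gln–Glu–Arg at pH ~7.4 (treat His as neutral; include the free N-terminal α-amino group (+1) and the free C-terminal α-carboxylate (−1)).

0

Near pH 7.4, K and R contribute +1 each, D and E contribute −1 each, and every other side chain (His included, as stated) is uncharged.
Positive (K, R): Arg10, Lys11, Arg14, Arg15, Lys16, Arg19 → +6.
Negative (D, E): Glu3, Asp5, Asp6, Asp7, Glu12, Glu18 → −6.
The N-terminus (+1) and C-terminus (−1) cancel.
Net charge = (+6) + (−6) = 0.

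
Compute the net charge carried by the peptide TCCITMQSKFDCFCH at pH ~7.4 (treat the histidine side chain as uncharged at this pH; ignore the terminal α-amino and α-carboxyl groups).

0

At pH ~7.4 the Lys and Arg side chains are protonated (+1), the Asp and Glu side chains are deprotonated (−1), and with His taken as neutral all other side chains carry no charge.
Positive (K, R): K9 → +1.
Negative (D, E): D11 → −1.
Net charge = (+1) + (−1) = 0.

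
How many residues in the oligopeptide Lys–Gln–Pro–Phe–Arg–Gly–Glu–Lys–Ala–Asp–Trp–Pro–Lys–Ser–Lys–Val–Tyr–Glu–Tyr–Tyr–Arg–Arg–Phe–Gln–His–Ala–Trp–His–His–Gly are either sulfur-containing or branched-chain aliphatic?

1

Sulfur-containing: C, M. Branched-chain aliphatic: I, L, V.
Sulfur-containing residues here: none (0).
Branched-chain aliphatic residues here: Val16 (1).
The two groups share no amino acid, so total = 0 + 1 = 1.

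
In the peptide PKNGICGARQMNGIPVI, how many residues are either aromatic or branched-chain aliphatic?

4

Aromatic: F, W, Y. Branched-chain aliphatic: I, L, V.
Aromatic residues here: none (0).
Branched-chain aliphatic residues here: I5, I14, V16, I17 (4).
The two groups share no amino acid, so total = 0 + 4 = 4.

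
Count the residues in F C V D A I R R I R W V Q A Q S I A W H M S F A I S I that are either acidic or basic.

5

Acidic: D, E. Basic: H, K, R.
Acidic residues here: D4 (1).
Basic residues here: R7, R8, R10, H20 (4).
The two groups share no amino acid, so total = 1 + 4 = 5.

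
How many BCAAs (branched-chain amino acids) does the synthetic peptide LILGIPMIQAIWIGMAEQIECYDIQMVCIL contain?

The BCAAs are Val, Leu, and Ile — aliphatic side chains with a branch point.
Matching residues: L1, I2, L3, I5, I8, I11, I13, I19, I24, V27, I29, L30.

12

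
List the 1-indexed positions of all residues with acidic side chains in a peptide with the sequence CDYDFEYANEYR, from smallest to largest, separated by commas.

2, 4, 6, 10

The acidic residues are Asp (D) and Glu (E), whose side chains end in a carboxylate group.
Matching residues: D2, D4, E6, E10.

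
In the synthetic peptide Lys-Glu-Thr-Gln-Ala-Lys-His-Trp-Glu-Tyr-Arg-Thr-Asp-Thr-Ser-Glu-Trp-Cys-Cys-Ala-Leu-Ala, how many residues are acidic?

4

Only D (aspartate) and E (glutamate) carry a side-chain carboxylic acid.
Matching residues: Glu2, Glu9, Asp13, Glu16.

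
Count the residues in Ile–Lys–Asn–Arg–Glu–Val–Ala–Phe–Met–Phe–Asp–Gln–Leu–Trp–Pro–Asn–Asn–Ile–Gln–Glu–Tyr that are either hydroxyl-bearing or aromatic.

Hydroxyl-bearing: S, T, Y. Aromatic: F, W, Y.
Hydroxyl-bearing residues here: Tyr21 (1).
Aromatic residues here: Phe8, Phe10, Trp14, Tyr21 (4).
Y is in both groups, so the 1 Y residue must not be double-counted.
Total = 1 + 4 − 1 = 4.

4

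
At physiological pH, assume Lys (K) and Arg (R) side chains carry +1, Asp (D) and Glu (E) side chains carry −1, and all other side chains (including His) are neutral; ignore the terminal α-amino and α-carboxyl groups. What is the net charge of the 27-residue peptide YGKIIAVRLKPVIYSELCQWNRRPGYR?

+5

Positive (K, R): K3, R8, K10, R22, R23, R27 → +6.
Negative (D, E): E16 → −1.
Net charge = (+6) + (−1) = +5.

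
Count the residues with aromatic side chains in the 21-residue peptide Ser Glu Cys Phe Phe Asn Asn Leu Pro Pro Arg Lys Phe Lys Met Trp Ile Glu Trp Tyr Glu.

The aromatic amino acids are Phe (F, benzyl), Trp (W, indole), and Tyr (Y, phenol).
Matching residues: Phe4, Phe5, Phe13, Trp16, Trp19, Tyr20.

6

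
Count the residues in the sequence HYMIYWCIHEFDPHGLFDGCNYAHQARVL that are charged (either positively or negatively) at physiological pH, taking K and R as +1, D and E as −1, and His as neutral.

4

Charged side chains at pH ~7.4: K, R (positive); D, E (negative).
Matching residues: E10, D12, D18, R27.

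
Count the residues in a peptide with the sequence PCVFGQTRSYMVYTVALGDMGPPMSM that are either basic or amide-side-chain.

Basic: H, K, R. Amide-side-chain: N, Q.
Basic residues here: R8 (1).
Amide-side-chain residues here: Q6 (1).
The two groups share no amino acid, so total = 1 + 1 = 2.

2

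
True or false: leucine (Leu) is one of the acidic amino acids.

False

Only D (aspartate) and E (glutamate) carry a side-chain carboxylic acid.
Leucine is not in this group.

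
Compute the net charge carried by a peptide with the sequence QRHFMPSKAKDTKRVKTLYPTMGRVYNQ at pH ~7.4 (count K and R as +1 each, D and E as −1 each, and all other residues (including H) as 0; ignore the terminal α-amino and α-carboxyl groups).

+6

Positive (K, R): R2, K8, K10, K13, R14, K16, R24 → +7.
Negative (D, E): D11 → −1.
Net charge = (+7) + (−1) = +6.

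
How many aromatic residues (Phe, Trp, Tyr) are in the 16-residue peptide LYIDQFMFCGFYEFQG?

6

Matching residues: Y2, F6, F8, F11, Y12, F14.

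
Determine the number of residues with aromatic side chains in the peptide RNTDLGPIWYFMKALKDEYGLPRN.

4

The aromatic amino acids are Phe (F, benzyl), Trp (W, indole), and Tyr (Y, phenol).
Matching residues: W9, Y10, F11, Y19.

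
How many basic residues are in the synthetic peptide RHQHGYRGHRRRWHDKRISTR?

12

K, R, and H are the three residues with basic side chains (ε-amine, guanidinium, and imidazole respectively).
Matching residues: R1, H2, H4, R7, H9, R10, R11, R12, H14, K16, R17, R21.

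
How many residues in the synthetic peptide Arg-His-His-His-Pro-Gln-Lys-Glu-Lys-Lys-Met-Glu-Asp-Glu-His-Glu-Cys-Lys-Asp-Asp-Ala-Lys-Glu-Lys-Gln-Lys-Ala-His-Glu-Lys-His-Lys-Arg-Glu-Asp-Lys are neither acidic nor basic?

7

Acidic: D, E. Basic: K, R, H. All other residues are neither.
Matching residues: Pro5, Gln6, Met11, Cys17, Ala21, Gln25, Ala27.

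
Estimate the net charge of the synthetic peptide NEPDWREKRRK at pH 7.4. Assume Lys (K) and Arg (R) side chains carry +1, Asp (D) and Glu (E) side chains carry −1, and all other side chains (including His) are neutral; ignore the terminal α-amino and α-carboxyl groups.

Positive (K, R): R6, K8, R9, R10, K11 → +5.
Negative (D, E): E2, D4, E7 → −3.
Net charge = (+5) + (−3) = +2.

+2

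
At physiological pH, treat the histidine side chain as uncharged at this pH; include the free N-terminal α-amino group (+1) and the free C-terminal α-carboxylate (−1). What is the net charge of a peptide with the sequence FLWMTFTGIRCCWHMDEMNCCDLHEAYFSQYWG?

-3

The side chains ionized at physiological pH are Lys/Arg (+1) and Asp/Glu (−1); with His treated as neutral, nothing else contributes.
Positive (K, R): R10 → +1.
Negative (D, E): D16, E17, D22, E25 → −4.
The N-terminus (+1) and C-terminus (−1) cancel.
Net charge = (+1) + (−4) = −3.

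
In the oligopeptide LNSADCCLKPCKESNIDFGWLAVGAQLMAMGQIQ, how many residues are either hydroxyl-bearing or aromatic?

4

Hydroxyl-bearing: S, T, Y. Aromatic: F, W, Y.
Hydroxyl-bearing residues here: S3, S14 (2).
Aromatic residues here: F18, W20 (2).
(Y belongs to both groups, but none appear in this sequence.) Total = 2 + 2 = 4.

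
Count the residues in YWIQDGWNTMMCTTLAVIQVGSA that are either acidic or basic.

1

Acidic: D, E. Basic: H, K, R.
Acidic residues here: D5 (1).
Basic residues here: none (0).
The two groups share no amino acid, so total = 1 + 0 = 1.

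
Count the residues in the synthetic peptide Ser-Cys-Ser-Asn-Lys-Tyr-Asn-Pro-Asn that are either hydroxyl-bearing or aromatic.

Hydroxyl-bearing: S, T, Y. Aromatic: F, W, Y.
Hydroxyl-bearing residues here: Ser1, Ser3, Tyr6 (3).
Aromatic residues here: Tyr6 (1).
Y is in both groups, so the 1 Y residue must not be double-counted.
Total = 3 + 1 − 1 = 3.

3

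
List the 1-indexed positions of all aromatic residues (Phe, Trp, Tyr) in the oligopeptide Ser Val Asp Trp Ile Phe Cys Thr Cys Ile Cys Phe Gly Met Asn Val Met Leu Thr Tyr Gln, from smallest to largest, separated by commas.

Matching residues: Trp4, Phe6, Phe12, Tyr20.

4, 6, 12, 20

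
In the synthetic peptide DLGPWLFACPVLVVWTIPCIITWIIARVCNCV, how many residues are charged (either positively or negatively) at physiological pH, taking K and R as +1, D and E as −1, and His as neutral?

2

Charged side chains at pH ~7.4: K, R (positive); D, E (negative).
Matching residues: D1, R27.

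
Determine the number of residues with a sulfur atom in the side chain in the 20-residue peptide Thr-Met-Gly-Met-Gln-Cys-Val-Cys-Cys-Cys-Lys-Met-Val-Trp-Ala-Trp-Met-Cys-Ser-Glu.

9

Cysteine (C, thiol) and methionine (M, thioether) are the two sulfur-containing amino acids.
Matching residues: Met2, Met4, Cys6, Cys8, Cys9, Cys10, Met12, Met17, Cys18.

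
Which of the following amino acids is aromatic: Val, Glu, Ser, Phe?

The aromatic amino acids are Phe (F, benzyl), Trp (W, indole), and Tyr (Y, phenol).
Of the listed options, only Phe belongs to this group.

Phe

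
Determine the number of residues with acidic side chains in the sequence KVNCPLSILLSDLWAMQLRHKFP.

1

Only D (aspartate) and E (glutamate) carry a side-chain carboxylic acid.
Matching residues: D12.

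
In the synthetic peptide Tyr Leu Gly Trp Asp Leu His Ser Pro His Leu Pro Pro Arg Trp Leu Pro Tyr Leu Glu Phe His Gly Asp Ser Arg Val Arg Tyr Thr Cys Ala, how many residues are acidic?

Aspartate (D) and glutamate (E) have carboxylic-acid side chains and are the acidic amino acids.
Matching residues: Asp5, Glu20, Asp24.

3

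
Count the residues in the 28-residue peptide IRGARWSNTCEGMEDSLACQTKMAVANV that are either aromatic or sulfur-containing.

5

Aromatic: F, W, Y. Sulfur-containing: C, M.
Aromatic residues here: W6 (1).
Sulfur-containing residues here: C10, M13, C19, M23 (4).
The two groups share no amino acid, so total = 1 + 4 = 5.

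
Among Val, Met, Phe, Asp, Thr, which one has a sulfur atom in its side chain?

The sulfur-bearing residues are cysteine (–SH) and methionine (–S–CH₃).
Of the listed options, only Met belongs to this group.

Met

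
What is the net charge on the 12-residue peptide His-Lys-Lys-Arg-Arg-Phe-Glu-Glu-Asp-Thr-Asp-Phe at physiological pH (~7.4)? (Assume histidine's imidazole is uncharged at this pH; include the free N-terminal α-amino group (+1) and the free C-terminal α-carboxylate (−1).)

0

Near pH 7.4, K and R contribute +1 each, D and E contribute −1 each, and every other side chain (His included, as stated) is uncharged.
Positive (K, R): Lys2, Lys3, Arg4, Arg5 → +4.
Negative (D, E): Glu7, Glu8, Asp9, Asp11 → −4.
The N-terminus (+1) and C-terminus (−1) cancel.
Net charge = (+4) + (−4) = 0.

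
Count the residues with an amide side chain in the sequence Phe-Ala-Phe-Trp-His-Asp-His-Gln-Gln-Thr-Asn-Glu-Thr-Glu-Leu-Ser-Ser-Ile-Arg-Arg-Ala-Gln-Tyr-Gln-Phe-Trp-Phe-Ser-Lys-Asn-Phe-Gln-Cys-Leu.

7

The amide-side-chain residues are Asn (N) and Gln (Q).
Matching residues: Gln8, Gln9, Asn11, Gln22, Gln24, Asn30, Gln32.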